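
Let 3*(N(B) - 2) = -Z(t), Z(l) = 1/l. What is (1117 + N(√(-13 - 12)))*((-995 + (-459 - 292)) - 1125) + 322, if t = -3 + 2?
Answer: -3213284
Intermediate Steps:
t = -1
N(B) = 7/3 (N(B) = 2 + (-1/(-1))/3 = 2 + (-1*(-1))/3 = 2 + (⅓)*1 = 2 + ⅓ = 7/3)
(1117 + N(√(-13 - 12)))*((-995 + (-459 - 292)) - 1125) + 322 = (1117 + 7/3)*((-995 + (-459 - 292)) - 1125) + 322 = 3358*((-995 - 751) - 1125)/3 + 322 = 3358*(-1746 - 1125)/3 + 322 = (3358/3)*(-2871) + 322 = -3213606 + 322 = -3213284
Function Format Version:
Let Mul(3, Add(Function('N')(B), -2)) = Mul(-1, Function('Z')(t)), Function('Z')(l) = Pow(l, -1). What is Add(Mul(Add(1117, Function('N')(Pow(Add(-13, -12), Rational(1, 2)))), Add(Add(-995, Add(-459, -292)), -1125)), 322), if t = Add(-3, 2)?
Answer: -3213284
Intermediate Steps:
t = -1
Function('N')(B) = Rational(7, 3) (Function('N')(B) = Add(2, Mul(Rational(1, 3), Mul(-1, Pow(-1, -1)))) = Add(2, Mul(Rational(1, 3), Mul(-1, -1))) = Add(2, Mul(Rational(1, 3), 1)) = Add(2, Rational(1, 3)) = Rational(7, 3))
Add(Mul(Add(1117, Function('N')(Pow(Add(-13, -12), Rational(1, 2)))), Add(Add(-995, Add(-459, -292)), -1125)), 322) = Add(Mul(Add(1117, Rational(7, 3)), Add(Add(-995, Add(-459, -292)), -1125)), 322) = Add(Mul(Rational(3358, 3), Add(Add(-995, -751), -1125)), 322) = Add(Mul(Rational(3358, 3), Add(-1746, -1125)), 322) = Add(Mul(Rational(3358, 3), -2871), 322) = Add(-3213606, 322) = -3213284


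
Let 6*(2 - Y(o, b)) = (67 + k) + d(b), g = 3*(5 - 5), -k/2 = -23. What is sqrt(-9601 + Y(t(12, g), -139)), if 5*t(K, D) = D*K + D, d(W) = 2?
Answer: I*sqrt(346254)/6 ≈ 98.072*I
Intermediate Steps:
k = 46 (k = -2*(-23) = 46)
g = 0 (g = 3*0 = 0)
t(K, D) = D/5 + D*K/5 (t(K, D) = (D*K + D)/5 = (D + D*K)/5 = D/5 + D*K/5)
Y(o, b) = -103/6 (Y(o, b) = 2 - ((67 + 46) + 2)/6 = 2 - (113 + 2)/6 = 2 - 1/6*115 = 2 - 115/6 = -103/6)
sqrt(-9601 + Y(t(12, g), -139)) = sqrt(-9601 - 103/6) = sqrt(-57709/6) = I*sqrt(346254)/6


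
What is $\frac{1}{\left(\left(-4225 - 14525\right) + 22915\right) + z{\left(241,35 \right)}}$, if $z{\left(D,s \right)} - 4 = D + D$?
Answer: $\frac{1}{4651} \approx 0.00021501$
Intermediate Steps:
$z{\left(D,s \right)} = 4 + 2 D$ ($z{\left(D,s \right)} = 4 + \left(D + D\right) = 4 + 2 D$)
$\frac{1}{\left(\left(-4225 - 14525\right) + 22915\right) + z{\left(241,35 \right)}} = \frac{1}{\left(\left(-4225 - 14525\right) + 22915\right) + \left(4 + 2 \cdot 241\right)} = \frac{1}{\left(-18750 + 22915\right) + \left(4 + 482\right)} = \frac{1}{4165 + 486} = \frac{1}{4651}$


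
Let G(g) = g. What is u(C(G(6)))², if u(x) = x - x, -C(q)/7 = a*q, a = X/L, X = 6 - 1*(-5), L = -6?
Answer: 0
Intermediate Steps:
X = 11 (X = 6 + 5 = 11)
a = -11/6 (a = 11/(-6) = 11*(-⅙) = -11/6 ≈ -1.8333)
C(q) = 77*q/6 (C(q) = -(-77)*q/6 = 77*q/6)
u(x) = 0
u(C(G(6)))² = 0² = 0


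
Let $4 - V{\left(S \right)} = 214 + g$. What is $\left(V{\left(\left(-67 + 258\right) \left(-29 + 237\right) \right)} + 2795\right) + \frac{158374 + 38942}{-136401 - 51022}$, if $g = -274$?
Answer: $\frac{535645041}{187423} \approx 2857.9$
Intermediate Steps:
$V{\left(S \right)} = 64$ ($V{\left(S \right)} = 4 - \left(214 - 274\right) = 4 - -60 = 4 + 60 = 64$)
$\left(V{\left(\left(-67 + 258\right) \left(-29 + 237\right) \right)} + 2795\right) + \frac{158374 + 38942}{-136401 - 51022} = \left(64 + 2795\right) + \frac{158374 + 38942}{-136401 - 51022} = 2859 + \frac{197316}{-187423} = 2859 + 197316 \left(- \frac{1}{187423}\right) = 2859 - \frac{197316}{187423} = \frac{535645041}{187423}$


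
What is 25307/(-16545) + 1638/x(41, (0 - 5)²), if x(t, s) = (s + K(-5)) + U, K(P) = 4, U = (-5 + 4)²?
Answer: 175610/3309 ≈ 53.070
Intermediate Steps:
U = 1 (U = (-1)² = 1)
x(t, s) = 5 + s (x(t, s) = (s + 4) + 1 = (4 + s) + 1 = 5 + s)
25307/(-16545) + 1638/x(41, (0 - 5)²) = 25307/(-16545) + 1638/(5 + (0 - 5)²) = 25307*(-1/16545) + 1638/(5 + (-5)²) = -25307/16545 + 1638/(5 + 25) = -25307/16545 + 1638/30 = -25307/16545 + 1638*(1/30) = -25307/16545 + 273/5 = 175610/3309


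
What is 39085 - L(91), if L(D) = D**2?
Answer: 30804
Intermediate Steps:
39085 - L(91) = 39085 - 1*91**2 = 39085 - 1*8281 = 39085 - 8281 = 30804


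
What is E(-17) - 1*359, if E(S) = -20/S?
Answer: -6083/17 ≈ -357.82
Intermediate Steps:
E(-17) - 1*359 = -20/(-17) - 1*359 = -20*(-1/17) - 359 = 20/17 - 359 = -6083/17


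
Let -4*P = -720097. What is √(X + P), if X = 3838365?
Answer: √16073557/2 ≈ 2004.6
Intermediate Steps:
P = 720097/4 (P = -¼*(-720097) = 720097/4 ≈ 1.8002e+5)
√(X + P) = √(3838365 + 720097/4) = √(16073557/4) = √16073557/2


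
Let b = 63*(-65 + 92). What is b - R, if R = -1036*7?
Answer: 8953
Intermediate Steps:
R = -7252
b = 1701 (b = 63*27 = 1701)
b - R = 1701 - 1*(-7252) = 1701 + 7252 = 8953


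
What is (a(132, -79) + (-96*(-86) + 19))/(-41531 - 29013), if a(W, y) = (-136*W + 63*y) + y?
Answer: 14733/70544 ≈ 0.20885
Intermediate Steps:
a(W, y) = -136*W + 64*y
(a(132, -79) + (-96*(-86) + 19))/(-41531 - 29013) = ((-136*132 + 64*(-79)) + (-96*(-86) + 19))/(-41531 - 29013) = ((-17952 - 5056) + (8256 + 19))/(-70544) = (-23008 + 8275)*(-1/70544) = -14733*(-1/70544) = 14733/70544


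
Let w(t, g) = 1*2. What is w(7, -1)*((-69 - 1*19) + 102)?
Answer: 28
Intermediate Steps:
w(t, g) = 2
w(7, -1)*((-69 - 1*19) + 102) = 2*((-69 - 1*19) + 102) = 2*((-69 - 19) + 102) = 2*(-88 + 102) = 2*14 = 28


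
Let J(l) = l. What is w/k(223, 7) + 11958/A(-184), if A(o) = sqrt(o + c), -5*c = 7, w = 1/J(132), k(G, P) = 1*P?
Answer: 1/924 - 3986*I*sqrt(515)/103 ≈ 0.0010823 - 878.22*I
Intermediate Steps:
k(G, P) = P
w = 1/132 ≈ 0.0075758
c = -7/5 (c = -1/5*7 = -7/5 ≈ -1.4000)
A(o) = sqrt(-7/5 + o) (A(o) = sqrt(o - 7/5) = sqrt(-7/5 + o))
w/k(223, 7) + 11958/A(-184) = (1/132)/7 + 11958/((sqrt(-35 + 25*(-184))/5)) = (1/132)*(1/7) + 11958/((sqrt(-35 - 4600)/5)) = 1/924 + 11958/((sqrt(-4635)/5)) = 1/924 + 11958/(((3*I*sqrt(515))/5)) = 1/924 + 11958/((3*I*sqrt(515)/5)) = 1/924 + 11958*(-I*sqrt(515)/309) = 1/924 - 3986*I*sqrt(515)/103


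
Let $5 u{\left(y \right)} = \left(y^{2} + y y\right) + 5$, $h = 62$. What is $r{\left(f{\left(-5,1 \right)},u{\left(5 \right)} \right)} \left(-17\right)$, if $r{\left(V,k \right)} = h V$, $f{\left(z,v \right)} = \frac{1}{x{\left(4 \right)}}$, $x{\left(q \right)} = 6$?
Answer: $- \frac{527}{3} \approx -175.67$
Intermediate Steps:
$f{\left(z,v \right)} = \frac{1}{6}$
$u{\left(y \right)} = 1 + \frac{2 y^{2}}{5}$ ($u{\left(y \right)} = \frac{\left(y^{2} + y y\right) + 5}{5} = \frac{\left(y^{2} + y^{2}\right) + 5}{5} = \frac{2 y^{2} + 5}{5} = \frac{5 + 2 y^{2}}{5} = 1 + \frac{2 y^{2}}{5}$)
$r{\left(V,k \right)} = 62 V$
$r{\left(f{\left(-5,1 \right)},u{\left(5 \right)} \right)} \left(-17\right) = 62 \cdot \frac{1}{6} \left(-17\right) = \frac{31}{3} \left(-17\right) = - \frac{527}{3}$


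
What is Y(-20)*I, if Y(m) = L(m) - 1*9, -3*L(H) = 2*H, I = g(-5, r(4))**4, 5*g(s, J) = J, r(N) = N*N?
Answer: 851968/1875 ≈ 454.38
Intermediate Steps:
r(N) = N**2
g(s, J) = J/5
I = 65536/625 (I = ((1/5)*4**2)**4 = ((1/5)*16)**4 = (16/5)**4 = 65536/625 ≈ 104.86)
L(H) = -2*H/3
Y(m) = -9 - 2*m/3 (Y(m) = -2*m/3 - 1*9 = -2*m/3 - 9 = -9 - 2*m/3)
Y(-20)*I = (-9 - 2/3*(-20))*(65536/625) = (-9 + 40/3)*(65536/625) = (13/3)*(65536/625) = 851968/1875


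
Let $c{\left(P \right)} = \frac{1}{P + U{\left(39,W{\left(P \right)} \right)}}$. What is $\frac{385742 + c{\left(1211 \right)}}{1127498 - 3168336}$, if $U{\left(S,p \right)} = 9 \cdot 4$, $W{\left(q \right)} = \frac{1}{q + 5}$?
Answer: $- \frac{481020275}{2544924986} \approx -0.18901$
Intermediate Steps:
$W{\left(q \right)} = \frac{1}{5 + q}$
$U{\left(S,p \right)} = 36$
$c{\left(P \right)} = \frac{1}{36 + P}$ ($c{\left(P \right)} = \frac{1}{P + 36} = \frac{1}{36 + P}$)
$\frac{385742 + c{\left(1211 \right)}}{1127498 - 3168336} = \frac{385742 + \frac{1}{36 + 1211}}{1127498 - 3168336} = \frac{385742 + \frac{1}{1247}}{-2040838} = \left(385742 + \frac{1}{1247}\right) \left(- \frac{1}{2040838}\right) = \frac{481020275}{1247} \left(- \frac{1}{2040838}\right) = - \frac{481020275}{2544924986}$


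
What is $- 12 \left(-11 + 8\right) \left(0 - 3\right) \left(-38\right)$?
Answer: $4104$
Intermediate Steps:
$- 12 \left(-11 + 8\right) \left(0 - 3\right) \left(-38\right) = - 12 \left(\left(-3\right) \left(-3\right)\right) \left(-38\right) = \left(-12\right) 9 \left(-38\right) = \left(-108\right) \left(-38\right) = 4104$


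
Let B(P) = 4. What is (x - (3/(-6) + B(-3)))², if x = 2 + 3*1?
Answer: 9/4 ≈ 2.2500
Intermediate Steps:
x = 5 (x = 2 + 3 = 5)
(x - (3/(-6) + B(-3)))² = (5 - (3/(-6) + 4))² = (5 - (-⅙*3 + 4))² = (5 - (-½ + 4))² = (5 - 1*7/2)² = (5 - 7/2)² = (3/2)² = 9/4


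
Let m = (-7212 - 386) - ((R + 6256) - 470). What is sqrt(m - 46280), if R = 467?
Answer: I*sqrt(60131) ≈ 245.22*I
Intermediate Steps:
m = -13851 (m = (-7212 - 386) - ((467 + 6256) - 470) = -7598 - (6723 - 470) = -7598 - 1*6253 = -7598 - 6253 = -13851)
sqrt(m - 46280) = sqrt(-13851 - 46280) = sqrt(-60131) = I*sqrt(60131)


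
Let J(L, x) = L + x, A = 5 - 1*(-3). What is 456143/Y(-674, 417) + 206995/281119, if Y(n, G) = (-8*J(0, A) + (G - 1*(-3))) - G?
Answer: -128217837322/17148259 ≈ -7477.0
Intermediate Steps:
A = 8 (A = 5 + 3 = 8)
Y(n, G) = -61 (Y(n, G) = (-8*(0 + 8) + (G - 1*(-3))) - G = (-8*8 + (G + 3)) - G = (-64 + (3 + G)) - G = (-61 + G) - G = -61)
456143/Y(-674, 417) + 206995/281119 = 456143/(-61) + 206995/281119 = 456143*(-1/61) + 206995*(1/281119) = -456143/61 + 206995/281119 = -128217837322/17148259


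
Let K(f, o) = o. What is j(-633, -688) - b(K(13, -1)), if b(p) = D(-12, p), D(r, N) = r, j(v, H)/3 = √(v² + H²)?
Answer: 12 + 3*√874033 ≈ 2816.7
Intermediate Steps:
j(v, H) = 3*√(H² + v²) (j(v, H) = 3*√(v² + H²) = 3*√(H² + v²))
b(p) = -12
j(-633, -688) - b(K(13, -1)) = 3*√((-688)² + (-633)²) - 1*(-12) = 3*√(473344 + 400689) + 12 = 3*√874033 + 12 = 12 + 3*√874033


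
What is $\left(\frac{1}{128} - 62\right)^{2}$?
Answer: $\frac{62964225}{16384} \approx 3843.0$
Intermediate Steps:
$\left(\frac{1}{128} - 62\right)^{2} = \left(- \frac{7935}{128}\right)^{2} = \frac{62964225}{16384}$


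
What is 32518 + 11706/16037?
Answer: 521502872/16037 ≈ 32519.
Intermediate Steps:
32518 + 11706/16037 = 521502872/16037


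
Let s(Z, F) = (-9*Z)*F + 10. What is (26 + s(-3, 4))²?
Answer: 20736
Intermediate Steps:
s(Z, F) = 10 - 9*F*Z (s(Z, F) = -9*F*Z + 10 = 10 - 9*F*Z)
(26 + s(-3, 4))² = (26 + (10 - 9*4*(-3)))² = (26 + (10 + 108))² = (26 + 118)² = 144² = 20736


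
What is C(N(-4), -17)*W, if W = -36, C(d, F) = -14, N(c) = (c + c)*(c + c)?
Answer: 504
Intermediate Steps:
N(c) = 4*c**2 (N(c) = (2*c)*(2*c) = 4*c**2)
C(N(-4), -17)*W = -14*(-36) = 504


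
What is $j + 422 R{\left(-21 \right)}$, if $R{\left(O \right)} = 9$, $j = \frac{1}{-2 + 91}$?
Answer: $\frac{338023}{89} \approx 3798.0$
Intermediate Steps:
$j = \frac{1}{89} \approx 0.011236$
$j + 422 R{\left(-21 \right)} = \frac{1}{89} + 422 \cdot 9 = \frac{1}{89} + 3798 = \frac{338023}{89}$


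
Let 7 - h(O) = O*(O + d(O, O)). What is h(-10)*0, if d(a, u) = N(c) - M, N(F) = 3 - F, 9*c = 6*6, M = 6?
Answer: 0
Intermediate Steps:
c = 4 (c = (6*6)/9 = (⅑)*36 = 4)
d(a, u) = -7 (d(a, u) = (3 - 1*4) - 1*6 = (3 - 4) - 6 = -1 - 6 = -7)
h(O) = 7 - O*(-7 + O) (h(O) = 7 - O*(O - 7) = 7 - O*(-7 + O))
h(-10)*0 = (7 - 1*(-10)² + 7*(-10))*0 = (7 - 1*100 - 70)*0 = (7 - 100 - 70)*0 = -163*0 = 0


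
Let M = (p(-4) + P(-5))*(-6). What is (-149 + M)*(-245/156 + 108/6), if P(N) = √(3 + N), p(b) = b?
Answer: -320375/156 - 2563*I*√2/26 ≈ -2053.7 - 139.41*I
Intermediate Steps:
M = 24 - 6*I*√2 (M = (-4 + √(3 - 5))*(-6) = (-4 + √(-2))*(-6) = (-4 + I*√2)*(-6) = 24 - 6*I*√2 ≈ 24.0 - 8.4853*I)
(-149 + M)*(-245/156 + 108/6) = (-149 + (24 - 6*I*√2))*(-245/156 + 108/6) = (-125 - 6*I*√2)*(-245*1/156 + 108*(⅙)) = (-125 - 6*I*√2)*(-245/156 + 18) = (-125 - 6*I*√2)*(2563/156) = -320375/156 - 2563*I*√2/26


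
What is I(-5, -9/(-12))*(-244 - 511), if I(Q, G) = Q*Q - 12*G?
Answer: -12080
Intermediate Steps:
I(Q, G) = Q² - 12*G
I(-5, -9/(-12))*(-244 - 511) = ((-5)² - (-108)/(-12))*(-244 - 511) = (25 - (-108)*(-1)/12)*(-755) = (25 - 12*¾)*(-755) = (25 - 9)*(-755) = 16*(-755) = -12080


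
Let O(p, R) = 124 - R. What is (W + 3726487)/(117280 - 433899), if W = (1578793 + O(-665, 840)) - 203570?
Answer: -5100994/316619 ≈ -16.111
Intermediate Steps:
W = 1374507 (W = (1578793 + (124 - 1*840)) - 203570 = (1578793 + (124 - 840)) - 203570 = (1578793 - 716) - 203570 = 1578077 - 203570 = 1374507)
(W + 3726487)/(117280 - 433899) = (1374507 + 3726487)/(117280 - 433899) = 5100994/(-316619) = 5100994*(-1/316619) = -5100994/316619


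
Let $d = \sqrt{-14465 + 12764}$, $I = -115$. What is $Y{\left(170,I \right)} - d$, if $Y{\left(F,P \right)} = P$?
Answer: $-115 - 9 i \sqrt{21} \approx -115.0 - 41.243 i$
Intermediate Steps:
$d = 9 i \sqrt{21}$ ($d = \sqrt{-1701} = 9 i \sqrt{21} \approx 41.243 i$)
$Y{\left(170,I \right)} - d = -115 - 9 i \sqrt{21}$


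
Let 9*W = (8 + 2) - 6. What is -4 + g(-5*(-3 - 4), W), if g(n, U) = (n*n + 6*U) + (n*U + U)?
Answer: 3719/3 ≈ 1239.7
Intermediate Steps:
W = 4/9 (W = ((8 + 2) - 6)/9 = (10 - 6)/9 = (⅑)*4 = 4/9 ≈ 0.44444)
g(n, U) = n² + 7*U + U*n (g(n, U) = (n² + 6*U) + (U*n + U) = (n² + 6*U) + (U + U*n) = n² + 7*U + U*n)
-4 + g(-5*(-3 - 4), W) = -4 + ((-5*(-3 - 4))² + 7*(4/9) + 4*(-5*(-3 - 4))/9) = -4 + ((-5*(-7))² + 28/9 + 4*(-5*(-7))/9) = -4 + (35² + 28/9 + (4/9)*35) = -4 + (1225 + 28/9 + 140/9) = -4 + 3731/3 = 3719/3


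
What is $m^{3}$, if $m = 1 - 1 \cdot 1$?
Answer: $0$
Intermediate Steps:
$m = 0$ ($m = 1 - 1 = 0$)
$m^{3} = 0^{3} = 0$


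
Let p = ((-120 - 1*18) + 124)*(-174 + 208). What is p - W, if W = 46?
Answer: -522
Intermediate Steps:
p = -476 (p = ((-120 - 18) + 124)*34 = (-138 + 124)*34 = -14*34 = -476)
p - W = -476 - 1*46 = -476 - 46 = -522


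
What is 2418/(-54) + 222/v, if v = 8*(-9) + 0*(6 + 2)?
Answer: -1723/36 ≈ -47.861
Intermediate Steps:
v = -72 (v = -72 + 0*8 = -72 + 0 = -72)
2418/(-54) + 222/v = 2418/(-54) + 222/(-72) = 2418*(-1/54) + 222*(-1/72) = -403/9 - 37/12 = -1723/36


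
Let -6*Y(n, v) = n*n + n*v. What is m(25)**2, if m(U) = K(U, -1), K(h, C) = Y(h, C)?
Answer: 10000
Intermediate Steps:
Y(n, v) = -n**2/6 - n*v/6 (Y(n, v) = -(n*n + n*v)/6 = -(n**2 + n*v)/6 = -n**2/6 - n*v/6)
K(h, C) = -h*(C + h)/6 (K(h, C) = -h*(h + C)/6 = -h*(C + h)/6)
m(U) = -U*(-1 + U)/6
m(25)**2 = ((1/6)*25*(1 - 1*25))**2 = ((1/6)*25*(1 - 25))**2 = ((1/6)*25*(-24))**2 = (-100)**2 = 10000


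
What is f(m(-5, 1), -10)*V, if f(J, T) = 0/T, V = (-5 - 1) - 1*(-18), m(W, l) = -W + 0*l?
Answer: 0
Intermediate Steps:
m(W, l) = -W (m(W, l) = -W + 0 = -W)
V = 12 (V = -6 + 18 = 12)
f(J, T) = 0
f(m(-5, 1), -10)*V = 0*12 = 0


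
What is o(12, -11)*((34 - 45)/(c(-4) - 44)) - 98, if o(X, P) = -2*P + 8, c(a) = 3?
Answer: -3688/41 ≈ -89.951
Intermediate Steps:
o(X, P) = 8 - 2*P
o(12, -11)*((34 - 45)/(c(-4) - 44)) - 98 = (8 - 2*(-11))*((34 - 45)/(3 - 44)) - 98 = (8 + 22)*(-11/(-41)) - 98 = 30*(-11*(-1/41)) - 98 = 30*(11/41) - 98 = 330/41 - 98 = -3688/41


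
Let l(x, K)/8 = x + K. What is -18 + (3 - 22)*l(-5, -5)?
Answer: 1502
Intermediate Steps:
l(x, K) = 8*K + 8*x (l(x, K) = 8*(x + K) = 8*(K + x) = 8*K + 8*x)
-18 + (3 - 22)*l(-5, -5) = -18 + (3 - 22)*(8*(-5) + 8*(-5)) = -18 - 19*(-40 - 40) = -18 - 19*(-80) = -18 + 1520 = 1502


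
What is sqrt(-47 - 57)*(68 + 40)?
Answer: 216*I*sqrt(26) ≈ 1101.4*I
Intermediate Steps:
sqrt(-47 - 57)*(68 + 40) = sqrt(-104)*108 = (2*I*sqrt(26))*108 = 216*I*sqrt(26)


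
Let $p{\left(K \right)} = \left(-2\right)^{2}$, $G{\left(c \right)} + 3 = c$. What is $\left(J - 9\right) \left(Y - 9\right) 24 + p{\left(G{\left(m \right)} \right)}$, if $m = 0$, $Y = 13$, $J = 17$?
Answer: $772$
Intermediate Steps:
$G{\left(c \right)} = -3 + c$
$p{\left(K \right)} = 4$
$\left(J - 9\right) \left(Y - 9\right) 24 + p{\left(G{\left(m \right)} \right)} = \left(17 - 9\right) \left(13 - 9\right) 24 + 4 = 8 \cdot 4 \cdot 24 + 4 = 32 \cdot 24 + 4 = 768 + 4 = 772$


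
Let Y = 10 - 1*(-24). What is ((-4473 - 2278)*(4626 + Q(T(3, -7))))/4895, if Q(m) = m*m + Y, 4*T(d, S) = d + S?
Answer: -31466411/4895 ≈ -6428.3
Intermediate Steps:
Y = 34 (Y = 10 + 24 = 34)
T(d, S) = S/4 + d/4 (T(d, S) = (d + S)/4 = (S + d)/4 = S/4 + d/4)
Q(m) = 34 + m**2 (Q(m) = m*m + 34 = m**2 + 34 = 34 + m**2)
((-4473 - 2278)*(4626 + Q(T(3, -7))))/4895 = ((-4473 - 2278)*(4626 + (34 + ((1/4)*(-7) + (1/4)*3)**2)))/4895 = -6751*(4626 + (34 + (-7/4 + 3/4)**2))*(1/4895) = -6751*(4626 + (34 + (-1)**2))*(1/4895) = -6751*(4626 + (34 + 1))*(1/4895) = -6751*(4626 + 35)*(1/4895) = -6751*4661*(1/4895) = -31466411*1/4895 = -31466411/4895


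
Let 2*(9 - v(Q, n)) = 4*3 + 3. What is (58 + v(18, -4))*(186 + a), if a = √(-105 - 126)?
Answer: 11067 + 119*I*√231/2 ≈ 11067.0 + 904.32*I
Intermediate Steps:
a = I*√231 (a = √(-231) = I*√231 ≈ 15.199*I)
v(Q, n) = 3/2 (v(Q, n) = 9 - (4*3 + 3)/2 = 9 - (12 + 3)/2 = 9 - ½*15 = 9 - 15/2 = 3/2)
(58 + v(18, -4))*(186 + a) = (58 + 3/2)*(186 + I*√231) = 119*(186 + I*√231)/2 = 11067 + 119*I*√231/2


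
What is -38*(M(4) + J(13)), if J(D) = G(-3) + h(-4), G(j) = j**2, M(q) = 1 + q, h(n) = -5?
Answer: -342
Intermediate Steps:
J(D) = 4 (J(D) = (-3)**2 - 5 = 9 - 5 = 4)
-38*(M(4) + J(13)) = -38*((1 + 4) + 4) = -38*(5 + 4) = -38*9 = -342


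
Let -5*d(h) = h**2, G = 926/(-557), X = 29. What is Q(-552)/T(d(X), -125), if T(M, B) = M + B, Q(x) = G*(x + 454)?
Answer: -226870/408281 ≈ -0.55567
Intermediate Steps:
G = -926/557 (G = 926*(-1/557) = -926/557 ≈ -1.6625)
d(h) = -h**2/5
Q(x) = -420404/557 - 926*x/557 (Q(x) = -926*(x + 454)/557 = -926*(454 + x)/557 = -420404/557 - 926*x/557)
T(M, B) = B + M
Q(-552)/T(d(X), -125) = (-420404/557 - 926/557*(-552))/(-125 - 1/5*29**2) = (-420404/557 + 511152/557)/(-125 - 1/5*841) = 90748/(557*(-125 - 841/5)) = 90748/(557*(-1466/5)) = (90748/557)*(-5/1466) = -226870/408281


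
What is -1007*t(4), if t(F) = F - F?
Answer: 0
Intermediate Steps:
t(F) = 0
-1007*t(4) = -1007*0 = 0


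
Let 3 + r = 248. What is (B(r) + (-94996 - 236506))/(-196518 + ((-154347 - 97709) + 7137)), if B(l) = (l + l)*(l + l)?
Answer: 91402/441437 ≈ 0.20706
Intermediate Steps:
r = 245 (r = -3 + 248 = 245)
B(l) = 4*l² (B(l) = (2*l)*(2*l) = 4*l²)
(B(r) + (-94996 - 236506))/(-196518 + ((-154347 - 97709) + 7137)) = (4*245² + (-94996 - 236506))/(-196518 + ((-154347 - 97709) + 7137)) = (4*60025 - 331502)/(-196518 + (-252056 + 7137)) = (240100 - 331502)/(-196518 - 244919) = -91402/(-441437) = -91402*(-1/441437) = 91402/441437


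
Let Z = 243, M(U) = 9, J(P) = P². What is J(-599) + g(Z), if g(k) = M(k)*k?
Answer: 360988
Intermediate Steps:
g(k) = 9*k
J(-599) + g(Z) = (-599)² + 9*243 = 358801 + 2187 = 360988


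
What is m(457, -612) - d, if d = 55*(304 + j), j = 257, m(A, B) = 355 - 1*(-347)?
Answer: -30153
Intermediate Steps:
m(A, B) = 702 (m(A, B) = 355 + 347 = 702)
d = 30855 (d = 55*(304 + 257) = 55*561 = 30855)
m(457, -612) - d = 702 - 1*30855 = 702 - 30855 = -30153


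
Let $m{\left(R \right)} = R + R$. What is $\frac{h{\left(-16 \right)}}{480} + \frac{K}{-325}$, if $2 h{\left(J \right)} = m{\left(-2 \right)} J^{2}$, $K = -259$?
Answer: $- \frac{263}{975} \approx -0.26974$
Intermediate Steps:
$m{\left(R \right)} = 2 R$
$h{\left(J \right)} = - 2 J^{2}$ ($h{\left(J \right)} = \frac{2 \left(-2\right) J^{2}}{2} = \frac{\left(-4\right) J^{2}}{2} = - 2 J^{2}$)
$\frac{h{\left(-16 \right)}}{480} + \frac{K}{-325} = \frac{\left(-2\right) \left(-16\right)^{2}}{480} - \frac{259}{-325} = \left(-2\right) 256 \cdot \frac{1}{480} - - \frac{259}{325} = \left(-512\right) \frac{1}{480} + \frac{259}{325} = - \frac{16}{15} + \frac{259}{325} = - \frac{263}{975}$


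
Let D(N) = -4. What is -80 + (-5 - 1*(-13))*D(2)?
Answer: -112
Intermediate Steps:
-80 + (-5 - 1*(-13))*D(2) = -80 + (-5 - 1*(-13))*(-4) = -80 + (-5 + 13)*(-4) = -80 + 8*(-4) = -80 - 32 = -112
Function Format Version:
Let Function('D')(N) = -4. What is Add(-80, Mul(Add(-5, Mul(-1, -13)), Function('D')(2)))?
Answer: -112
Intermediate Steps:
Add(-80, Mul(Add(-5, Mul(-1, -13)), Function('D')(2))) = Add(-80, Mul(Add(-5, Mul(-1, -13)), -4)) = Add(-80, Mul(Add(-5, 13), -4)) = Add(-80, Mul(8, -4)) = Add(-80, -32) = -112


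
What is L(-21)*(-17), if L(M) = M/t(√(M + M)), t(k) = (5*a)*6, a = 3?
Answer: 119/30 ≈ 3.9667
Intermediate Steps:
t(k) = 90 (t(k) = (5*3)*6 = 15*6 = 90)
L(M) = M/90
L(-21)*(-17) = ((1/90)*(-21))*(-17) = -7/30*(-17) = 119/30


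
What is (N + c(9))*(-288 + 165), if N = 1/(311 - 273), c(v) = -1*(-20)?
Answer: -93603/38 ≈ -2463.2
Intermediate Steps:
c(v) = 20
N = 1/38 ≈ 0.026316
(N + c(9))*(-288 + 165) = (1/38 + 20)*(-288 + 165) = (761/38)*(-123) = -93603/38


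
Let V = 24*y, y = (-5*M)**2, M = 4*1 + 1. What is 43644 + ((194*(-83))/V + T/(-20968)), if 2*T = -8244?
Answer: 214478673176/4914375 ≈ 43643.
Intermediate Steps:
M = 5 (M = 4 + 1 = 5)
T = -4122 (T = (1/2)*(-8244) = -4122)
y = 625 (y = (-5*5)**2 = (-25)**2 = 625)
V = 15000 (V = 24*625 = 15000)
43644 + ((194*(-83))/V + T/(-20968)) = 43644 + ((194*(-83))/15000 - 4122/(-20968)) = 43644 + (-16102*1/15000 - 4122*(-1/20968)) = 43644 + (-8051/7500 + 2061/10484) = 43644 - 4309324/4914375 = 214478673176/4914375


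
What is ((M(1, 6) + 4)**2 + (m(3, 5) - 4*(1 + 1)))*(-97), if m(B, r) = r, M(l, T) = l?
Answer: -2134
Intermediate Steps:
((M(1, 6) + 4)**2 + (m(3, 5) - 4*(1 + 1)))*(-97) = ((1 + 4)**2 + (5 - 4*(1 + 1)))*(-97) = (5**2 + (5 - 4*2))*(-97) = (25 + (5 - 8))*(-97) = (25 - 3)*(-97) = 22*(-97) = -2134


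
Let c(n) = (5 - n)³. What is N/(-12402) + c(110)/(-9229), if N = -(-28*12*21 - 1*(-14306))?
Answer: 7211887750/57229029 ≈ 126.02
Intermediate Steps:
N = -7250 (N = -(-336*21 + 14306) = -(-7056 + 14306) = -1*7250 = -7250)
N/(-12402) + c(110)/(-9229) = -7250/(-12402) - (-5 + 110)³/(-9229) = -7250*(-1/12402) - 1*105³*(-1/9229) = 3625/6201 - 1*1157625*(-1/9229) = 3625/6201 - 1157625*(-1/9229) = 3625/6201 + 1157625/9229 = 7211887750/57229029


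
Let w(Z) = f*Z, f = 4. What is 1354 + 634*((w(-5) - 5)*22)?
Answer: -347346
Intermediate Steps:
w(Z) = 4*Z
1354 + 634*((w(-5) - 5)*22) = 1354 + 634*((4*(-5) - 5)*22) = 1354 + 634*((-20 - 5)*22) = 1354 + 634*(-25*22) = 1354 + 634*(-550) = 1354 - 348700 = -347346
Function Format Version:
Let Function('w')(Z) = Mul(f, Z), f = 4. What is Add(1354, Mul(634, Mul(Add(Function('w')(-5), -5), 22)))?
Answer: -347346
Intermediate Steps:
Function('w')(Z) = Mul(4, Z)
Add(1354, Mul(634, Mul(Add(Function('w')(-5), -5), 22))) = Add(1354, Mul(634, Mul(Add(Mul(4, -5), -5), 22))) = Add(1354, Mul(634, Mul(Add(-20, -5), 22))) = Add(1354, Mul(634, Mul(-25, 22))) = Add(1354, Mul(634, -550)) = Add(1354, -348700) = -347346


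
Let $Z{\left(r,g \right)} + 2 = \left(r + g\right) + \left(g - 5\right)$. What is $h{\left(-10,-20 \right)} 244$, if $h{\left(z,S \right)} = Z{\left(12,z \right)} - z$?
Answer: $-1220$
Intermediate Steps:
$Z{\left(r,g \right)} = -7 + r + 2 g$ ($Z{\left(r,g \right)} = -2 + \left(\left(r + g\right) + \left(g - 5\right)\right) = -2 + \left(\left(g + r\right) + \left(-5 + g\right)\right) = -2 + \left(-5 + r + 2 g\right) = -7 + r + 2 g$)
$h{\left(z,S \right)} = 5 + z$ ($h{\left(z,S \right)} = \left(-7 + 12 + 2 z\right) - z = \left(5 + 2 z\right) - z = 5 + z$)
$h{\left(-10,-20 \right)} 244 = \left(5 - 10\right) 244 = \left(-5\right) 244 = -1220$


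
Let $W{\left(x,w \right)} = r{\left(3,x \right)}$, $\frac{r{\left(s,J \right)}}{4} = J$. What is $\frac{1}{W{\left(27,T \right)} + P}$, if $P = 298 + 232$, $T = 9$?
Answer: $\frac{1}{638} \approx 0.0015674$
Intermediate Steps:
$r{\left(s,J \right)} = 4 J$
$W{\left(x,w \right)} = 4 x$
$P = 530$
$\frac{1}{W{\left(27,T \right)} + P} = \frac{1}{4 \cdot 27 + 530} = \frac{1}{108 + 530} = \frac{1}{638}$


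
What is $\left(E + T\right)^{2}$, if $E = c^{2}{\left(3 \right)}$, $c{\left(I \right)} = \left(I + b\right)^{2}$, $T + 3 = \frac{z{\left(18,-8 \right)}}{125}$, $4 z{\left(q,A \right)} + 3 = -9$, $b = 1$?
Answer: $\frac{999950884}{15625} \approx 63997.0$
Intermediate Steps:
$z{\left(q,A \right)} = -3$ ($z{\left(q,A \right)} = - \frac{3}{4} + \frac{1}{4} \left(-9\right) = - \frac{3}{4} - \frac{9}{4} = -3$)
$T = - \frac{378}{125}$ ($T = -3 - \frac{3}{125} = - \frac{378}{125} \approx -3.024$)
$c{\left(I \right)} = \left(1 + I\right)^{2}$ ($c{\left(I \right)} = \left(I + 1\right)^{2} = \left(1 + I\right)^{2}$)
$E = 256$ ($E = \left(\left(1 + 3\right)^{2}\right)^{2} = \left(4^{2}\right)^{2} = 16^{2} = 256$)
$\left(E + T\right)^{2} = \left(256 - \frac{378}{125}\right)^{2} = \left(\frac{31622}{125}\right)^{2} = \frac{999950884}{15625}$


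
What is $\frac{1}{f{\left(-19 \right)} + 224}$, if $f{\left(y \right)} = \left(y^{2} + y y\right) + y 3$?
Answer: $\frac{1}{889} \approx 0.0011249$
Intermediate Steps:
$f{\left(y \right)} = 2 y^{2} + 3 y$ ($f{\left(y \right)} = \left(y^{2} + y^{2}\right) + 3 y = 2 y^{2} + 3 y$)
$\frac{1}{f{\left(-19 \right)} + 224} = \frac{1}{- 19 \left(3 + 2 \left(-19\right)\right) + 224} = \frac{1}{- 19 \left(3 - 38\right) + 224} = \frac{1}{\left(-19\right) \left(-35\right) + 224} = \frac{1}{665 + 224} = \frac{1}{889}$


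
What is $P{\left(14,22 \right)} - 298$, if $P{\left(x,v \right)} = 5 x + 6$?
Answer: $-222$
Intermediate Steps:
$P{\left(x,v \right)} = 6 + 5 x$
$P{\left(14,22 \right)} - 298 = \left(6 + 5 \cdot 14\right) - 298 = \left(6 + 70\right) - 298 = 76 - 298 = -222$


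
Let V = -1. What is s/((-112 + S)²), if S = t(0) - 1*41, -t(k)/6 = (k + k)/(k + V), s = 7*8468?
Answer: 59276/23409 ≈ 2.5322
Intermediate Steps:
s = 59276
t(k) = -12*k/(-1 + k) (t(k) = -6*(k + k)/(k - 1) = -6*2*k/(-1 + k) = -12*k/(-1 + k))
S = -41 (S = -12*0/(-1 + 0) - 1*41 = -12*0/(-1) - 41 = -12*0*(-1) - 41 = 0 - 41 = -41)
s/((-112 + S)²) = 59276/((-112 - 41)²) = 59276/((-153)²) = 59276/23409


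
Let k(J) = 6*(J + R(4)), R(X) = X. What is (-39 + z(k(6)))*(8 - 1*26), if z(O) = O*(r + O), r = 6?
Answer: -70578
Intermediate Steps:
k(J) = 24 + 6*J (k(J) = 6*(J + 4) = 6*(4 + J) = 24 + 6*J)
z(O) = O*(6 + O)
(-39 + z(k(6)))*(8 - 1*26) = (-39 + (24 + 6*6)*(6 + (24 + 6*6)))*(8 - 1*26) = (-39 + (24 + 36)*(6 + (24 + 36)))*(8 - 26) = (-39 + 60*(6 + 60))*(-18) = (-39 + 60*66)*(-18) = (-39 + 3960)*(-18) = 3921*(-18) = -70578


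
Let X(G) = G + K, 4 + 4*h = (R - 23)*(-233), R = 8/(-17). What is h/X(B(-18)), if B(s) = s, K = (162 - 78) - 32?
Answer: 92899/2312 ≈ 40.181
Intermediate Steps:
R = -8/17 (R = -1/17*8 = -8/17 ≈ -0.47059)
K = 52 (K = 84 - 32 = 52)
h = 92899/68 (h = -1 + ((-8/17 - 23)*(-233))/4 = -1 + (-399/17*(-233))/4 = -1 + (¼)*(92967/17) = -1 + 92967/68 = 92899/68 ≈ 1366.2)
X(G) = 52 + G (X(G) = G + 52 = 52 + G)
h/X(B(-18)) = 92899/(68*(52 - 18)) = (92899/68)/34 = (92899/68)*(1/34) = 92899/2312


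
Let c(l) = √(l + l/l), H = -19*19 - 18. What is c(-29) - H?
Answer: 379 + 2*I*√7 ≈ 379.0 + 5.2915*I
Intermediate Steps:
H = -379 (H = -361 - 18 = -379)
c(l) = √(1 + l) (c(l) = √(l + 1) = √(1 + l))
c(-29) - H = √(1 - 29) - 1*(-379) = √(-28) + 379 = 2*I*√7 + 379 = 379 + 2*I*√7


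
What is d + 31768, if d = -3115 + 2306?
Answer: 30959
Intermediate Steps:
d = -809
d + 31768 = -809 + 31768 = 30959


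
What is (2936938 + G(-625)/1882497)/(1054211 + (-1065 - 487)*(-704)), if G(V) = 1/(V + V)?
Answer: 6910971217732499/5051725408803750 ≈ 1.3680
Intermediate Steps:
G(V) = 1/(2*V)
(2936938 + G(-625)/1882497)/(1054211 + (-1065 - 487)*(-704)) = (2936938 + ((1/2)/(-625))/1882497)/(1054211 + (-1065 - 487)*(-704)) = (2936938 + ((1/2)*(-1/625))*(1/1882497))/(1054211 - 1552*(-704)) = (2936938 - 1/1250*1/1882497)/(1054211 + 1092608) = (2936938 - 1/2353121250)/2146819 = (6910971217732499/2353121250)*(1/2146819) = 6910971217732499/5051725408803750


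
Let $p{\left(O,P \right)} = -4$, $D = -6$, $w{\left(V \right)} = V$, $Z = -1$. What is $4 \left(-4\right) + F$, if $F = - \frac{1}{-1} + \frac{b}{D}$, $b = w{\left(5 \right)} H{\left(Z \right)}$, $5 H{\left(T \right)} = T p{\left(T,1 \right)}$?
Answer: $- \frac{47}{3} \approx -15.667$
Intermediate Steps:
$H{\left(T \right)} = - \frac{4 T}{5}$ ($H{\left(T \right)} = \frac{T \left(-4\right)}{5} = \frac{\left(-4\right) T}{5} = - \frac{4 T}{5}$)
$b = 4$ ($b = 5 \left(\left(- \frac{4}{5}\right) \left(-1\right)\right) = 5 \cdot \frac{4}{5} = 4$)
$F = \frac{1}{3}$ ($F = - \frac{1}{-1} + \frac{4}{-6} = \left(-1\right) \left(-1\right) + 4 \left(- \frac{1}{6}\right) = 1 - \frac{2}{3} = \frac{1}{3} \approx 0.33333$)
$4 \left(-4\right) + F = 4 \left(-4\right) + \frac{1}{3} = -16 + \frac{1}{3} = - \frac{47}{3}$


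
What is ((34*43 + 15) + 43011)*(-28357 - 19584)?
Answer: -2132799208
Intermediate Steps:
((34*43 + 15) + 43011)*(-28357 - 19584) = ((1462 + 15) + 43011)*(-47941) = (1477 + 43011)*(-47941) = 44488*(-47941) = -2132799208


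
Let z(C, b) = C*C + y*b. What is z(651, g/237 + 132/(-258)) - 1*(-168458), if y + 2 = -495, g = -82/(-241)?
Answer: 1455229228885/2456031 ≈ 5.9251e+5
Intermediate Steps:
g = 82/241 (g = -82*(-1/241) = 82/241 ≈ 0.34025)
y = -497 (y = -2 - 495 = -497)
z(C, b) = C² - 497*b (z(C, b) = C*C - 497*b = C² - 497*b)
z(651, g/237 + 132/(-258)) - 1*(-168458) = (651² - 497*((82/241)/237 + 132/(-258))) - 1*(-168458) = (423801 - 497*((82/241)*(1/237) + 132*(-1/258))) + 168458 = (423801 - 497*(82/57117 - 22/43)) + 168458 = (423801 - 497*(-1253048/2456031)) + 168458 = (423801 + 622764856/2456031) + 168458 = 1041491158687/2456031 + 168458 = 1455229228885/2456031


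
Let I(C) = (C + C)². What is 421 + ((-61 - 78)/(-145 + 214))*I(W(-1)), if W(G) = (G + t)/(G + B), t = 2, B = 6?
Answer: 725669/1725 ≈ 420.68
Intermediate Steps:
W(G) = (2 + G)/(6 + G) (W(G) = (G + 2)/(G + 6) = (2 + G)/(6 + G))
I(C) = 4*C² (I(C) = (2*C)² = 4*C²)
421 + ((-61 - 78)/(-145 + 214))*I(W(-1)) = 421 + ((-61 - 78)/(-145 + 214))*(4*((2 - 1)/(6 - 1))²) = 421 + (-139/69)*(4*(1/5)²) = 421 + (-139*1/69)*(4*((⅕)*1)²) = 421 - 556*(⅕)²/69 = 421 - 556/(69*25) = 421 - 139/69*4/25 = 421 - 556/1725 = 725669/1725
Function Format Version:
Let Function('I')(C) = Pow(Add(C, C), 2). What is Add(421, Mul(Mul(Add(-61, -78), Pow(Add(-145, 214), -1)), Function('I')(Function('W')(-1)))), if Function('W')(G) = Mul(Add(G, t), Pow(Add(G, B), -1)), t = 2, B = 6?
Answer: Rational(725669, 1725) ≈ 420.68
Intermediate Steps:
Function('W')(G) = Mul(Pow(Add(6, G), -1), Add(2, G)) (Function('W')(G) = Mul(Add(G, 2), Pow(Add(G, 6), -1)) = Mul(Add(2, G), Pow(Add(6, G), -1)) = Mul(Pow(Add(6, G), -1), Add(2, G)))
Function('I')(C) = Mul(4, Pow(C, 2)) (Function('I')(C) = Pow(Mul(2, C), 2) = Mul(4, Pow(C, 2)))
Add(421, Mul(Mul(Add(-61, -78), Pow(Add(-145, 214), -1)), Function('I')(Function('W')(-1)))) = Add(421, Mul(Mul(Add(-61, -78), Pow(Add(-145, 214), -1)), Mul(4, Pow(Mul(Pow(Add(6, -1), -1), Add(2, -1)), 2)))) = Add(421, Mul(Mul(-139, Pow(69, -1)), Mul(4, Pow(Mul(Pow(5, -1), 1), 2)))) = Add(421, Mul(Mul(-139, Rational(1, 69)), Mul(4, Pow(Mul(Rational(1, 5), 1), 2)))) = Add(421, Mul(Rational(-139, 69), Mul(4, Pow(Rational(1, 5), 2)))) = Add(421, Mul(Rational(-139, 69), Mul(4, Rational(1, 25)))) = Add(421, Mul(Rational(-139, 69), Rational(4, 25))) = Add(421, Rational(-556, 1725)) = Rational(725669, 1725)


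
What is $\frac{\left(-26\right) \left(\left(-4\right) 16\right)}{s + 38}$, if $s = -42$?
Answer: $-416$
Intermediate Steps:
$\frac{\left(-26\right) \left(\left(-4\right) 16\right)}{s + 38} = \frac{\left(-26\right) \left(\left(-4\right) 16\right)}{-42 + 38} = \frac{\left(-26\right) \left(-64\right)}{-4} = 1664 \left(- \frac{1}{4}\right) = -416$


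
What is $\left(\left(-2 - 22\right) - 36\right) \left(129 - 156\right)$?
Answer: $1620$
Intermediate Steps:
$\left(\left(-2 - 22\right) - 36\right) \left(129 - 156\right) = \left(-24 - 36\right) \left(-27\right) = \left(-60\right) \left(-27\right) = 1620$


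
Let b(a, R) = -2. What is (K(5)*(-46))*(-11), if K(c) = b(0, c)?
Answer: -1012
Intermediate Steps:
K(c) = -2
(K(5)*(-46))*(-11) = -2*(-46)*(-11) = 92*(-11) = -1012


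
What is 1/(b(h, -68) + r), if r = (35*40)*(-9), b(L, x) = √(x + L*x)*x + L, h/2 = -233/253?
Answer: -403315649/5074047830354 + 8602*√916113/2537023915177 ≈ -7.6241e-5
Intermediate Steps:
h = -466/253 (h = 2*(-233/253) = -466/253 ≈ -1.8419)
b(L, x) = L + x*√(x + L*x) (b(L, x) = x*√(x + L*x) + L = L + x*√(x + L*x))
r = -12600 (r = 1400*(-9) = -12600)
1/(b(h, -68) + r) = 1/((-466/253 - 68*2*√916113/253) - 12600) = 1/((-466/253 - 136*√916113/253) - 12600) = 1/(-3188266/253 - 136*√916113/253)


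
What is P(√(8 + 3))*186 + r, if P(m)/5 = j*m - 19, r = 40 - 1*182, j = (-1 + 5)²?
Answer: -17812 + 14880*√11 ≈ 31539.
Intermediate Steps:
j = 16 (j = 4² = 16)
r = -142 (r = 40 - 182 = -142)
P(m) = -95 + 80*m (P(m) = 5*(16*m - 19) = 5*(-19 + 16*m) = -95 + 80*m)
P(√(8 + 3))*186 + r = (-95 + 80*√(8 + 3))*186 - 142 = (-95 + 80*√11)*186 - 142 = (-17670 + 14880*√11) - 142 = -17812 + 14880*√11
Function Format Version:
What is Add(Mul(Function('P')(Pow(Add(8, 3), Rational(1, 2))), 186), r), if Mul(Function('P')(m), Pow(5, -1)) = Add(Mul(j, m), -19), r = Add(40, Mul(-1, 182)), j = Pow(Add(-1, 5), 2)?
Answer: Add(-17812, Mul(14880, Pow(11, Rational(1, 2)))) ≈ 31539.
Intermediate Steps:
j = 16 (j = Pow(4, 2) = 16)
r = -142 (r = Add(40, -182) = -142)
Function('P')(m) = Add(-95, Mul(80, m)) (Function('P')(m) = Mul(5, Add(Mul(16, m), -19)) = Mul(5, Add(-19, Mul(16, m))) = Add(-95, Mul(80, m)))
Add(Mul(Function('P')(Pow(Add(8, 3), Rational(1, 2))), 186), r) = Add(Mul(Add(-95, Mul(80, Pow(Add(8, 3), Rational(1, 2)))), 186), -142) = Add(Mul(Add(-95, Mul(80, Pow(11, Rational(1, 2)))), 186), -142) = Add(Add(-17670, Mul(14880, Pow(11, Rational(1, 2)))), -142) = Add(-17812, Mul(14880, Pow(11, Rational(1, 2))))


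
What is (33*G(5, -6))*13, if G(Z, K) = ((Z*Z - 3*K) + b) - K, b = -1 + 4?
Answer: 22308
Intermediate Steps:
b = 3
G(Z, K) = 3 + Z**2 - 4*K (G(Z, K) = ((Z*Z - 3*K) + 3) - K = ((Z**2 - 3*K) + 3) - K = (3 + Z**2 - 3*K) - K = 3 + Z**2 - 4*K)
(33*G(5, -6))*13 = (33*(3 + 5**2 - 4*(-6)))*13 = (33*(3 + 25 + 24))*13 = (33*52)*13 = 1716*13 = 22308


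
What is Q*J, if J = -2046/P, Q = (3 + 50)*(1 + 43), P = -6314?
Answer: 216876/287 ≈ 755.67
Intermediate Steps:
Q = 2332 (Q = 53*44 = 2332)
J = 93/287 (J = -2046/(-6314) = -2046*(-1/6314) = 93/287 ≈ 0.32404)
Q*J = 2332*(93/287) = 216876/287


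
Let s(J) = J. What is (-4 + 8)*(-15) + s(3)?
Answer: -57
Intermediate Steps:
(-4 + 8)*(-15) + s(3) = (-4 + 8)*(-15) + 3 = 4*(-15) + 3 = -60 + 3 = -57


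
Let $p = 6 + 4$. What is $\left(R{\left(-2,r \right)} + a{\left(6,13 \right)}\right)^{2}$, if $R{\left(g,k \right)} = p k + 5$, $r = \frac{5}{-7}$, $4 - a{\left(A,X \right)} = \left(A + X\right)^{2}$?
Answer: $\frac{6320196}{49} \approx 1.2898 \cdot 10^{5}$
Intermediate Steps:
$a{\left(A,X \right)} = 4 - \left(A + X\right)^{2}$
$r = - \frac{5}{7}$ ($r = 5 \left(- \frac{1}{7}\right) = - \frac{5}{7} \approx -0.71429$)
$p = 10$
$R{\left(g,k \right)} = 5 + 10 k$ ($R{\left(g,k \right)} = 10 k + 5 = 5 + 10 k$)
$\left(R{\left(-2,r \right)} + a{\left(6,13 \right)}\right)^{2} = \left(\left(5 + 10 \left(- \frac{5}{7}\right)\right) + \left(4 - \left(6 + 13\right)^{2}\right)\right)^{2} = \left(\left(5 - \frac{50}{7}\right) + \left(4 - 19^{2}\right)\right)^{2} = \left(- \frac{15}{7} + \left(4 - 361\right)\right)^{2} = \left(- \frac{15}{7} - 357\right)^{2} = \left(- \frac{2514}{7}\right)^{2} = \frac{6320196}{49}$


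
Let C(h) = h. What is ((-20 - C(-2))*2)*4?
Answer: -144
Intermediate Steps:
((-20 - C(-2))*2)*4 = ((-20 - 1*(-2))*2)*4 = ((-20 + 2)*2)*4 = -18*2*4 = -36*4 = -144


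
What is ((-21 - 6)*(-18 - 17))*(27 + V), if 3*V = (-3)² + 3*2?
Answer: 30240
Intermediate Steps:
V = 5 (V = ((-3)² + 3*2)/3 = (9 + 6)/3 = (⅓)*15 = 5)
((-21 - 6)*(-18 - 17))*(27 + V) = ((-21 - 6)*(-18 - 17))*(27 + 5) = -27*(-35)*32 = 945*32 = 30240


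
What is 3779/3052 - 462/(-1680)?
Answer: 46183/30520 ≈ 1.5132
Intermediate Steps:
3779/3052 - 462/(-1680) = 3779*(1/3052) - 462*(-1/1680) = 3779/3052 + 11/40 = 46183/30520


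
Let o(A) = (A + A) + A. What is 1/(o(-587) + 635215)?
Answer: 1/633454 ≈ 1.5786e-6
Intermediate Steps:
o(A) = 3*A (o(A) = 2*A + A = 3*A)
1/(o(-587) + 635215) = 1/(3*(-587) + 635215) = 1/(-1761 + 635215) = 1/633454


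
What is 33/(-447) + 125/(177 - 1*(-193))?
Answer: 2911/11026 ≈ 0.26401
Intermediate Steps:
33/(-447) + 125/(177 - 1*(-193)) = 33*(-1/447) + 125/(177 + 193) = -11/149 + 125/370 = -11/149 + 125*(1/370) = -11/149 + 25/74 = 2911/11026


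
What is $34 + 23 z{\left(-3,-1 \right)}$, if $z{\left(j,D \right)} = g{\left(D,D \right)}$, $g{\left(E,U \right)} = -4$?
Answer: $-58$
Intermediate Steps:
$z{\left(j,D \right)} = -4$
$34 + 23 z{\left(-3,-1 \right)} = 34 + 23 \left(-4\right) = 34 - 92 = -58$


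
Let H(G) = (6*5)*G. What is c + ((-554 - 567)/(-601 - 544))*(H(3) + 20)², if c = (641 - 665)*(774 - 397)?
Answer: 640828/229 ≈ 2798.4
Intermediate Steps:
H(G) = 30*G
c = -9048 (c = -24*377 = -9048)
c + ((-554 - 567)/(-601 - 544))*(H(3) + 20)² = -9048 + ((-554 - 567)/(-601 - 544))*(30*3 + 20)² = -9048 + (-1121/(-1145))*(90 + 20)² = -9048 - 1121*(-1/1145)*110² = -9048 + (1121/1145)*12100 = -9048 + 2712820/229 = 640828/229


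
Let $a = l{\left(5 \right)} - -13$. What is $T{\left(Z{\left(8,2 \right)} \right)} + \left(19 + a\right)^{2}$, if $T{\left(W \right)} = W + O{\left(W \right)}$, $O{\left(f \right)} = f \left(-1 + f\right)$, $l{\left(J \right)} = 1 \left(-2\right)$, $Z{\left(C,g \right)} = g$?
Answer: $904$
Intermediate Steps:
$l{\left(J \right)} = -2$
$a = 11$ ($a = -2 - -13 = -2 + 13 = 11$)
$T{\left(W \right)} = W + W \left(-1 + W\right)$
$T{\left(Z{\left(8,2 \right)} \right)} + \left(19 + a\right)^{2} = 2^{2} + \left(19 + 11\right)^{2} = 4 + 30^{2} = 4 + 900 = 904$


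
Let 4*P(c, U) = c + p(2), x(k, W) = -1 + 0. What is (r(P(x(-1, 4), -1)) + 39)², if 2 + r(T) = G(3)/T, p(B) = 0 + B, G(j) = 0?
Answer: 1369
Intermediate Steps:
p(B) = B
x(k, W) = -1
P(c, U) = ½ + c/4 (P(c, U) = (c + 2)/4 = (2 + c)/4 = ½ + c/4)
r(T) = -2 (r(T) = -2 + 0/T = -2 + 0 = -2)
(r(P(x(-1, 4), -1)) + 39)² = (-2 + 39)² = 37² = 1369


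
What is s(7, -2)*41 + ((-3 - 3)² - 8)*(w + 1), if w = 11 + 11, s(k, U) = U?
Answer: 562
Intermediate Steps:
w = 22
s(7, -2)*41 + ((-3 - 3)² - 8)*(w + 1) = -2*41 + ((-3 - 3)² - 8)*(22 + 1) = -82 + ((-6)² - 8)*23 = -82 + (36 - 8)*23 = -82 + 28*23 = -82 + 644 = 562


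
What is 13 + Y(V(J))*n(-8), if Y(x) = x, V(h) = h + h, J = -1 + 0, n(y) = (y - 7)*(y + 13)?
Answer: 163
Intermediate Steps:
n(y) = (-7 + y)*(13 + y)
J = -1
V(h) = 2*h
13 + Y(V(J))*n(-8) = 13 + (2*(-1))*(-91 + (-8)² + 6*(-8)) = 13 - 2*(-91 + 64 - 48) = 13 - 2*(-75) = 13 + 150 = 163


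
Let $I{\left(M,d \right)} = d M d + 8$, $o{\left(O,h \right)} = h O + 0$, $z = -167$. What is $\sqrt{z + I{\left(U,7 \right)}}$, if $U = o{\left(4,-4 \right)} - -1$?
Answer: $i \sqrt{894} \approx 29.9 i$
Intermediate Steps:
$o{\left(O,h \right)} = O h$ ($o{\left(O,h \right)} = O h + 0 = O h$)
$U = -15$ ($U = 4 \left(-4\right) - -1 = -16 + 1 = -15$)
$I{\left(M,d \right)} = 8 + M d^{2}$ ($I{\left(M,d \right)} = M d d + 8 = M d^{2} + 8 = 8 + M d^{2}$)
$\sqrt{z + I{\left(U,7 \right)}} = \sqrt{-167 + \left(8 - 15 \cdot 7^{2}\right)} = \sqrt{-167 + \left(8 - 735\right)} = \sqrt{-167 - 727} = \sqrt{-894} = i \sqrt{894}$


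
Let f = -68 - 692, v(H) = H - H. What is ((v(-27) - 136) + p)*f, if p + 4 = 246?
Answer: -80560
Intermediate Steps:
v(H) = 0
p = 242 (p = -4 + 246 = 242)
f = -760
((v(-27) - 136) + p)*f = ((0 - 136) + 242)*(-760) = (-136 + 242)*(-760) = 106*(-760) = -80560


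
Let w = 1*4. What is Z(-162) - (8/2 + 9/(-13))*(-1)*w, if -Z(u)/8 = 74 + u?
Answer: 9324/13 ≈ 717.23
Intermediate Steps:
w = 4
Z(u) = -592 - 8*u (Z(u) = -8*(74 + u) = -592 - 8*u)
Z(-162) - (8/2 + 9/(-13))*(-1)*w = (-592 - 8*(-162)) - (8/2 + 9/(-13))*(-1)*4 = (-592 + 1296) - (8*(½) + 9*(-1/13))*(-1)*4 = 704 - (4 - 9/13)*(-1)*4 = 704 - (43/13)*(-1)*4 = 704 - (-43)*4/13 = 704 - 1*(-172/13) = 704 + 172/13 = 9324/13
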